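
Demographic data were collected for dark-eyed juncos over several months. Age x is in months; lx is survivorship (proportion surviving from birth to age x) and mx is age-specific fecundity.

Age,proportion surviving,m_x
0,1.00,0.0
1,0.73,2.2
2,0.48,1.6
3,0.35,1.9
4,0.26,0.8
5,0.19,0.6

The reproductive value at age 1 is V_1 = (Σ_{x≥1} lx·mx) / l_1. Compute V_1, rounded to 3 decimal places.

4.604

lx·mx for x ≥ 1: 1.606, 0.768, 0.665, 0.208, 0.114 → sum = 3.361
V_1 = 3.361 / l_1 = 3.361 / 0.73 = 4.60411… → 4.604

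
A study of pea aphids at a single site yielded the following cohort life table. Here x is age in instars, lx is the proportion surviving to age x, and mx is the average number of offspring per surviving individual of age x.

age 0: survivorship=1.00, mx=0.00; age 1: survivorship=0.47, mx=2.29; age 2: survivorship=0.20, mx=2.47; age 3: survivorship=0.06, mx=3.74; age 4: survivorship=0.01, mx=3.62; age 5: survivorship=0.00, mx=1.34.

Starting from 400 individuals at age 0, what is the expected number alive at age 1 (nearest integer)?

188

Expected survivors = N0 · l_1 = 400 × 0.47 = 188 → 188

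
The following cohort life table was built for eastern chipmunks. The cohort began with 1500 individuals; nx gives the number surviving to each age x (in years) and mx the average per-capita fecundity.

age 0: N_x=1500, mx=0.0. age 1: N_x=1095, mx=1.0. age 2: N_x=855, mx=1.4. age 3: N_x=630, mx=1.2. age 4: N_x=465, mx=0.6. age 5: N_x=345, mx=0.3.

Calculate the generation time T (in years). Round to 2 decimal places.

lx = nx/n0 = nx/1500: 1, 0.73, 0.57, 0.42, 0.31, 0.23
lx·mx: 0, 0.73, 0.798, 0.504, 0.186, 0.069 → R0 = 2.287
x·lx·mx: 0, 0.73, 1.596, 1.512, 0.744, 0.345 → Σ = 4.927
T = 4.927 / 2.287 = 2.154351… → 2.15

2.15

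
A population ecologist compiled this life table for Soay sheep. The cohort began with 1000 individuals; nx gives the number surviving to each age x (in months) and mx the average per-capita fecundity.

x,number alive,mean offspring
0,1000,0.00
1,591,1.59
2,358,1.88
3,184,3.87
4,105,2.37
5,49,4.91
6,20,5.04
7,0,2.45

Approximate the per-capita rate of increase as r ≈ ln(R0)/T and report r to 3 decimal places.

lx = nx/n0 = nx/1000: 1, 0.591, 0.358, 0.184, 0.105, 0.049, 0.02, 0
R0 = Σ lx·mx = 0 + 0.93969 + 0.67304 + 0.71208 + 0.24885 + 0.24059 + 0.1008 + 0 = 2.91505
Σ x·lx·mx = 7.22516; T = 7.22516/2.91505 = 2.47857…
r ≈ ln(R0)/T = ln(2.91505)/2.47857… = 0.43165… → 0.432

0.432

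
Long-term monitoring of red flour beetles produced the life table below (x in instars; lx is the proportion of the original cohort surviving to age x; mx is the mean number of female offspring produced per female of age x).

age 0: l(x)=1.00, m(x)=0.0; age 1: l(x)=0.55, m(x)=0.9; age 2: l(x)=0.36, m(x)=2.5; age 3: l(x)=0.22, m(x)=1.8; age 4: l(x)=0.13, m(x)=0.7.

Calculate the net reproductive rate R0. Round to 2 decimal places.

1.88

lx·mx by age: 0, 0.495, 0.9, 0.396, 0.091
R0 = Σ lx·mx = 1.882 → 1.88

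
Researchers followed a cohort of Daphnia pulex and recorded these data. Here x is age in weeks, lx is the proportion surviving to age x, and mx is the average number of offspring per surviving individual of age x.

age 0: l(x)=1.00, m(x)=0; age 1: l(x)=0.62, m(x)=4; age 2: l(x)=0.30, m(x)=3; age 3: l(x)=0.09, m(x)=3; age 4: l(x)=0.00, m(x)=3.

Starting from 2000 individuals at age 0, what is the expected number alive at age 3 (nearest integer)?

Expected survivors = N0 · l_3 = 2000 × 0.09 = 180 → 180

180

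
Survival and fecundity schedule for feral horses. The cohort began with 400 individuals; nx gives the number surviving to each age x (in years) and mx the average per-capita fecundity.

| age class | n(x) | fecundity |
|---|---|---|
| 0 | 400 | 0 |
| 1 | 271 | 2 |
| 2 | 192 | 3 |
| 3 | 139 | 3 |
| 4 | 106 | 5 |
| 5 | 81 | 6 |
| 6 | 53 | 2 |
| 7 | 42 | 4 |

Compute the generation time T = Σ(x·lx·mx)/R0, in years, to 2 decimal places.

lx = nx/n0 = nx/400: 1, 0.6775, 0.48, 0.3475, 0.265, 0.2025, 0.1325, 0.105
lx·mx: 0, 1.355, 1.44, 1.0425, 1.325, 1.215, 0.265, 0.42 → R0 = 7.0625
x·lx·mx: 0, 1.355, 2.88, 3.1275, 5.3, 6.075, 1.59, 2.94 → Σ = 23.2675
T = 23.2675 / 7.0625 = 3.294513… → 3.29

3.29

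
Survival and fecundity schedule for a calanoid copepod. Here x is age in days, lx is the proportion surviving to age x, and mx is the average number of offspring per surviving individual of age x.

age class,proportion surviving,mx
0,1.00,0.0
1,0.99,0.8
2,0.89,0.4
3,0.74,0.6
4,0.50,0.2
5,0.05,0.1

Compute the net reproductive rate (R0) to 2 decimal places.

lx·mx by age: 0, 0.792, 0.356, 0.444, 0.1, 0.005
R0 = Σ lx·mx = 1.697 → 1.70

1.70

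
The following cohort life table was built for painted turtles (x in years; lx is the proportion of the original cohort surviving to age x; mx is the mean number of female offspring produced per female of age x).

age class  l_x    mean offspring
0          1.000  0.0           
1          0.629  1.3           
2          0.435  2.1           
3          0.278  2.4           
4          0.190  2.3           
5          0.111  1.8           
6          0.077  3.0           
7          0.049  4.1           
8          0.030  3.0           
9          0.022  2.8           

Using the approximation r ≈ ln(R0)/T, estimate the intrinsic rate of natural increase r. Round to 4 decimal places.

0.4061

R0 = Σ lx·mx = 0 + 0.8177 + 0.9135 + 0.6672 + 0.437 + 0.1998 + 0.231 + 0.2009 + 0.09 + 0.0616 = 3.6187
Σ x·lx·mx = 11.46; T = 11.46/3.6187 = 3.16688…
r ≈ ln(R0)/T = ln(3.6187)/3.16688… = 0.406114… → 0.4061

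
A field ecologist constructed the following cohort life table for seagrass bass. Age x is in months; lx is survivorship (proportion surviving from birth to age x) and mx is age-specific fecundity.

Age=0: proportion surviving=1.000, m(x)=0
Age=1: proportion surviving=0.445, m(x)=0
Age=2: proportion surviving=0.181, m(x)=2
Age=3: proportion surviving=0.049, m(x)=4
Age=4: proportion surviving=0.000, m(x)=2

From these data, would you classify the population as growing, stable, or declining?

R0 = Σ lx·mx = 0 + 0 + 0.362 + 0.196 + 0 = 0.558
R0 < 1, so the population is declining.

declining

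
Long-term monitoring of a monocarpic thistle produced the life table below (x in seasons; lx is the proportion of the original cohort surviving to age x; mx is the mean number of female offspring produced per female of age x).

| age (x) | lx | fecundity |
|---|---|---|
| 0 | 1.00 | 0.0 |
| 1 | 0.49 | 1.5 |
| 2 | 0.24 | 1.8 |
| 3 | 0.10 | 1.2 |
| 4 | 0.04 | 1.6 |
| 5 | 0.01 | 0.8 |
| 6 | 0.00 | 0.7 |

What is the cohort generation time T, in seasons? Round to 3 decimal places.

lx·mx: 0, 0.735, 0.432, 0.12, 0.064, 0.008, 0 → R0 = 1.359
x·lx·mx: 0, 0.735, 0.864, 0.36, 0.256, 0.04, 0 → Σ = 2.255
T = 2.255 / 1.359 = 1.659308… → 1.659

1.659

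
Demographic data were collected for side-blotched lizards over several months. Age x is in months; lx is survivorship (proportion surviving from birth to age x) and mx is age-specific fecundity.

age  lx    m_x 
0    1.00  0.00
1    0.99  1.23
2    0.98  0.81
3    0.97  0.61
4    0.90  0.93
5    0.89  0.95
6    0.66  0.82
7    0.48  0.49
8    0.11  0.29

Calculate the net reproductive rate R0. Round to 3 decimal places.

5.094

lx·mx by age: 0, 1.2177, 0.7938, 0.5917, 0.837, 0.8455, 0.5412, 0.2352, 0.0319
R0 = Σ lx·mx = 5.094 → 5.094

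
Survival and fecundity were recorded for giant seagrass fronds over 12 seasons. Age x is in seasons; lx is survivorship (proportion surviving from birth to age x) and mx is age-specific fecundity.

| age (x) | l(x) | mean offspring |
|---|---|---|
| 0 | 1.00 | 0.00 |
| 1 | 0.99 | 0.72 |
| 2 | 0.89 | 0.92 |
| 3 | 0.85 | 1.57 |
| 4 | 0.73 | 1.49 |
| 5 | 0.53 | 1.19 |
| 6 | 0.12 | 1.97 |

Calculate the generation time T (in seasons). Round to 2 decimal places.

3.17

lx·mx: 0, 0.7128, 0.8188, 1.3345, 1.0877, 0.6307, 0.2364 → R0 = 4.8209
x·lx·mx: 0, 0.7128, 1.6376, 4.0035, 4.3508, 3.1535, 1.4184 → Σ = 15.2766
T = 15.2766 / 4.8209 = 3.168827… → 3.17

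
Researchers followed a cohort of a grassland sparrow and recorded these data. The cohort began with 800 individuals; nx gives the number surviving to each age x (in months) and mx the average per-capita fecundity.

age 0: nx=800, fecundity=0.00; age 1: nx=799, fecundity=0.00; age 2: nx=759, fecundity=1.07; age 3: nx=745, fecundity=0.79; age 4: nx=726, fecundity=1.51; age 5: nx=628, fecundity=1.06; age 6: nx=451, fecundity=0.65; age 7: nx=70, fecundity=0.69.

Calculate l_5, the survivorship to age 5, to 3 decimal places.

l_5 = n_5/n_0 = 628/800 = 0.785 → 0.785

0.785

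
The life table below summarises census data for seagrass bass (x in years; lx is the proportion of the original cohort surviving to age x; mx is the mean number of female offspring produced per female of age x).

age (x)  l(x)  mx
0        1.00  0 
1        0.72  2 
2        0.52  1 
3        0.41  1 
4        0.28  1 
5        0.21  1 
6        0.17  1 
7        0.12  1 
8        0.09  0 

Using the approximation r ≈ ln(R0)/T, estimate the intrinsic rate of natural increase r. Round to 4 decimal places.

R0 = Σ lx·mx = 0 + 1.44 + 0.52 + 0.41 + 0.28 + 0.21 + 0.17 + 0.12 + 0 = 3.15
Σ x·lx·mx = 7.74; T = 7.74/3.15 = 2.45714…
r ≈ ln(R0)/T = ln(3.15)/2.45714… = 0.466966… → 0.4670

0.4670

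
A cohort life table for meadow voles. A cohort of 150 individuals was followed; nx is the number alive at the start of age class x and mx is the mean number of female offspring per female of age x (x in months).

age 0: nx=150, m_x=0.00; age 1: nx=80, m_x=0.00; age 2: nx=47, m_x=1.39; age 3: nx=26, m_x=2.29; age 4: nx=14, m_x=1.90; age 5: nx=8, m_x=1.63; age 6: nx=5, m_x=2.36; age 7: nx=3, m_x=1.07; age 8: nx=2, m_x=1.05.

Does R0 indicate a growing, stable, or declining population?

growing

lx = nx/n0 = nx/150: 1, 0.53333…, 0.31333…, 0.17333…, 0.09333…, 0.05333…, 0.03333…, 0.02, 0.01333…
R0 = Σ lx·mx = 0 + 0 + 0.435533… + 0.396933… + 0.177333… + 0.086933… + 0.078667… + 0.0214 + 0.014… = 1.2108…
R0 > 1, so the population is growing.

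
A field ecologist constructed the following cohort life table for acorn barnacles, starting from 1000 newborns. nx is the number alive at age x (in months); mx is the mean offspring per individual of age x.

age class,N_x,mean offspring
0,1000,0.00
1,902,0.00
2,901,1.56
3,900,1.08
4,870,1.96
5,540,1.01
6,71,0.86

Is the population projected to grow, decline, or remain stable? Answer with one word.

lx = nx/n0 = nx/1000: 1, 0.902, 0.901, 0.9, 0.87, 0.54, 0.071
R0 = Σ lx·mx = 0 + 0 + 1.40556 + 0.972 + 1.7052 + 0.5454 + 0.06106 = 4.68922
R0 > 1, so the population is growing.

growing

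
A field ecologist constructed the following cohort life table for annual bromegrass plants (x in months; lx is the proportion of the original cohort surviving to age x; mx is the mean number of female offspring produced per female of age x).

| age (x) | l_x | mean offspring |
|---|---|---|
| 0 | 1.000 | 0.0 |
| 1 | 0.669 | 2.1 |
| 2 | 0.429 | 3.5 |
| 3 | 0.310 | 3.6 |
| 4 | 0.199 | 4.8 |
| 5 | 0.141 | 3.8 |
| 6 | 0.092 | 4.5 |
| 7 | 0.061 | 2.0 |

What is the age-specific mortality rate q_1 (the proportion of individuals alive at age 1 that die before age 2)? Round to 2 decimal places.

0.36

q_1 = (l_1 − l_2) / l_1 = (0.669 − 0.429) / 0.669
     = 0.24 / 0.669 = 0.358744… → 0.36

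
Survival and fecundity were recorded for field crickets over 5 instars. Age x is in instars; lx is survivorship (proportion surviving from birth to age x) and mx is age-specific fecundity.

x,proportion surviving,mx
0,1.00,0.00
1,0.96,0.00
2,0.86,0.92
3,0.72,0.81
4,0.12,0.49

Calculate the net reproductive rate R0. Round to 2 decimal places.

lx·mx by age: 0, 0, 0.7912, 0.5832, 0.0588
R0 = Σ lx·mx = 1.4332 → 1.43

1.43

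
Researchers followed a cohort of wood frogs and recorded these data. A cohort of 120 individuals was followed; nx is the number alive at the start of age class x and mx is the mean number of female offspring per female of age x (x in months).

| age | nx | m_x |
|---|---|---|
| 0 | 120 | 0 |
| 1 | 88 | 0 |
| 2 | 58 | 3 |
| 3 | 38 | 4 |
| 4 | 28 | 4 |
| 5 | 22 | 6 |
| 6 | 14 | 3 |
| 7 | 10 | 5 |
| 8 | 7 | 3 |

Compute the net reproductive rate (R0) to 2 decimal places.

lx = nx/n0 = nx/120: 1, 0.73333…, 0.48333…, 0.31667…, 0.23333…, 0.18333…, 0.11667…, 0.08333…, 0.05833…
lx·mx by age: 0, 0, 1.45…, 1.266667…, 0.933333…, 1.1…, 0.35…, 0.416667…, 0.175…
R0 = Σ lx·mx = 5.691667… → 5.69

5.69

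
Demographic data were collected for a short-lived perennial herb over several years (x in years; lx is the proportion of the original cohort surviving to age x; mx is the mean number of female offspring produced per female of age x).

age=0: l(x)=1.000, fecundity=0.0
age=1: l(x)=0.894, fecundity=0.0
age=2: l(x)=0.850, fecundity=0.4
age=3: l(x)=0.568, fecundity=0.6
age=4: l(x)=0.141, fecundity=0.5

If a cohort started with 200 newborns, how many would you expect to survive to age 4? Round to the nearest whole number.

28

Expected survivors = N0 · l_4 = 200 × 0.141 = 28.2 → 28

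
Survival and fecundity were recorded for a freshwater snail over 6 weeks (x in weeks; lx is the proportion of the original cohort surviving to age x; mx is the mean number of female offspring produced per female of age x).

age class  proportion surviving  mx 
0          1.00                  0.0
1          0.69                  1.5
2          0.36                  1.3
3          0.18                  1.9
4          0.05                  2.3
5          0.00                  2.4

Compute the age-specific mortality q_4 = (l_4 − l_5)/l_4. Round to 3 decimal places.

1.000

q_4 = (l_4 − l_5) / l_4 = (0.05 − 0) / 0.05
     = 0.05 / 0.05 = 1 → 1.000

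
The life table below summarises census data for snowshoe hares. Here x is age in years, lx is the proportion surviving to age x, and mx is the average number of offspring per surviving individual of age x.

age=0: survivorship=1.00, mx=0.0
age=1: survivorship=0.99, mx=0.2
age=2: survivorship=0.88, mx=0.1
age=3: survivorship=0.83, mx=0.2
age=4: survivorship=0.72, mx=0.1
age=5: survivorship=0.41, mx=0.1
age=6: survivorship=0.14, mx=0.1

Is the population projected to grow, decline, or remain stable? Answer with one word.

declining

R0 = Σ lx·mx = 0 + 0.198 + 0.088 + 0.166 + 0.072 + 0.041 + 0.014 = 0.579
R0 < 1, so the population is declining.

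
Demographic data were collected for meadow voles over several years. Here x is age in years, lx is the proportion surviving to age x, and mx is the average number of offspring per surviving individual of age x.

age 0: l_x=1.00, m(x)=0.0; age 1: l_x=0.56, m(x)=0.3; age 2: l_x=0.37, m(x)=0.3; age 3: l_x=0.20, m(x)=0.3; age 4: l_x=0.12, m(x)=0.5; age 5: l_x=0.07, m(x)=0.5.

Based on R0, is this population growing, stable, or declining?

R0 = Σ lx·mx = 0 + 0.168 + 0.111 + 0.06 + 0.06 + 0.035 = 0.434
R0 < 1, so the population is declining.

declining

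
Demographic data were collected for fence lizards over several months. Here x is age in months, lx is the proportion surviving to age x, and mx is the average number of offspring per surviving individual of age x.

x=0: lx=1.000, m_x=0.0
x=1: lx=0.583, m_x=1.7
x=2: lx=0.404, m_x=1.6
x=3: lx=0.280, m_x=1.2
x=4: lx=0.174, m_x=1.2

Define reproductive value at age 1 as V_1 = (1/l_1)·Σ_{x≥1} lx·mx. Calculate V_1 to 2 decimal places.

3.74

lx·mx for x ≥ 1: 0.9911, 0.6464, 0.336, 0.2088 → sum = 2.1823
V_1 = 2.1823 / l_1 = 2.1823 / 0.583 = 3.743225… → 3.74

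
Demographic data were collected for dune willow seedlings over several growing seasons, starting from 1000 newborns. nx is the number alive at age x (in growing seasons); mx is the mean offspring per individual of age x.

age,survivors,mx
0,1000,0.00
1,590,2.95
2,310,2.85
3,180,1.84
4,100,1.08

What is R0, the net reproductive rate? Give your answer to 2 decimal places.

lx = nx/n0 = nx/1000: 1, 0.59, 0.31, 0.18, 0.1
lx·mx by age: 0, 1.7405, 0.8835, 0.3312, 0.108
R0 = Σ lx·mx = 3.0632 → 3.06

3.06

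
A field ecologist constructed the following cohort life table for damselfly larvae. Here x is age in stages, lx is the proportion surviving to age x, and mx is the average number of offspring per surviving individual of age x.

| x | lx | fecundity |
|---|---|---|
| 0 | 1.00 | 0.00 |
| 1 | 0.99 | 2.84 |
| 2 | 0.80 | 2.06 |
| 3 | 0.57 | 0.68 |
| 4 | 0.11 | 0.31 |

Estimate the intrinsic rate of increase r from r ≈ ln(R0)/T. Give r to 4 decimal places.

1.0448

R0 = Σ lx·mx = 0 + 2.8116 + 1.648 + 0.3876 + 0.0341 = 4.8813
Σ x·lx·mx = 7.4068; T = 7.4068/4.8813 = 1.51738…
r ≈ ln(R0)/T = ln(4.8813)/1.51738… = 1.044833… → 1.0448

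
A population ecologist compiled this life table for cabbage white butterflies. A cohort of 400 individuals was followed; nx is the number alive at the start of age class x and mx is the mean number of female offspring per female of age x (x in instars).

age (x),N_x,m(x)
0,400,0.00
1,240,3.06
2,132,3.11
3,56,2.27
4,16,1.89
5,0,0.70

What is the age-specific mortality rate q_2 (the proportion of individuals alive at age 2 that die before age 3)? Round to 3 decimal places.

lx = nx/n0 = nx/400: 1, 0.6, 0.33, 0.14, 0.04, 0
q_2 = (l_2 − l_3) / l_2 = (0.33 − 0.14) / 0.33
     = 0.19 / 0.33 = 0.575758… → 0.576

0.576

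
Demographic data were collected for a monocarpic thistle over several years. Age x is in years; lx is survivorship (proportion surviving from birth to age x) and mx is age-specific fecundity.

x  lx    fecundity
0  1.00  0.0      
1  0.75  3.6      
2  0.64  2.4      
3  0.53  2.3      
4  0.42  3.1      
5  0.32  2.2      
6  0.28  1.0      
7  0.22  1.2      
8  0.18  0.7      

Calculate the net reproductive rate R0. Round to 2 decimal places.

8.13

lx·mx by age: 0, 2.7, 1.536, 1.219, 1.302, 0.704, 0.28, 0.264, 0.126
R0 = Σ lx·mx = 8.131 → 8.13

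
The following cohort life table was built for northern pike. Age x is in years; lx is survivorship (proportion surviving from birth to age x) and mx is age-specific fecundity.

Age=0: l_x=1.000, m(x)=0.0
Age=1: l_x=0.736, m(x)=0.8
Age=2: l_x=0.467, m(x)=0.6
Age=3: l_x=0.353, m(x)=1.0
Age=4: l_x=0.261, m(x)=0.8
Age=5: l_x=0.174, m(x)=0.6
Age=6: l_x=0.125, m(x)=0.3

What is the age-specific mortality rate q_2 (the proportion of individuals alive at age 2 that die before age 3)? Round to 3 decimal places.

0.244

q_2 = (l_2 − l_3) / l_2 = (0.467 − 0.353) / 0.467
     = 0.114 / 0.467 = 0.244111… → 0.244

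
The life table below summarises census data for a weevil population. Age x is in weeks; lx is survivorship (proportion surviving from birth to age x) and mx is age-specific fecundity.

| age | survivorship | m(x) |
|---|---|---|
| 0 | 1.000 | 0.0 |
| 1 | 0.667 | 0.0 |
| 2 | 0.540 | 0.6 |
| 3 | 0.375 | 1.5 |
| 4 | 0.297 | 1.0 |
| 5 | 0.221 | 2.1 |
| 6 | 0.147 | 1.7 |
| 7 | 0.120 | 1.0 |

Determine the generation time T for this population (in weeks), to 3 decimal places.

4.056

lx·mx: 0, 0, 0.324, 0.5625, 0.297, 0.4641, 0.2499, 0.12 → R0 = 2.0175
x·lx·mx: 0, 0, 0.648, 1.6875, 1.188, 2.3205, 1.4994, 0.84 → Σ = 8.1834
T = 8.1834 / 2.0175 = 4.056208… → 4.056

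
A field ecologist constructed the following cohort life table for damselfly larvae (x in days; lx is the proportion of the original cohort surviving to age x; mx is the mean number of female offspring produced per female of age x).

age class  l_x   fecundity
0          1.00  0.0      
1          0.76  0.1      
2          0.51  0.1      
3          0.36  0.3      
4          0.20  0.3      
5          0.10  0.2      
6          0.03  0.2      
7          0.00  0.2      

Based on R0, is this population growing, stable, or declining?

declining

R0 = Σ lx·mx = 0 + 0.076 + 0.051 + 0.108 + 0.06 + 0.02 + 0.006 + 0 = 0.321
R0 < 1, so the population is declining.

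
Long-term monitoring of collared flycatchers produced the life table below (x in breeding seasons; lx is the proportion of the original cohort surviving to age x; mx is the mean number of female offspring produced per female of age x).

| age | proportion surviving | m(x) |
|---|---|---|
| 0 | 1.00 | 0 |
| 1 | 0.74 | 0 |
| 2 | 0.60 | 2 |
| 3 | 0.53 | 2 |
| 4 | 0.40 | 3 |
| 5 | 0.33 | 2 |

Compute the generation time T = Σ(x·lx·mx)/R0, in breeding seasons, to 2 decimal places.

3.32

lx·mx: 0, 0, 1.2, 1.06, 1.2, 0.66 → R0 = 4.12
x·lx·mx: 0, 0, 2.4, 3.18, 4.8, 3.3 → Σ = 13.68
T = 13.68 / 4.12 = 3.320388… → 3.32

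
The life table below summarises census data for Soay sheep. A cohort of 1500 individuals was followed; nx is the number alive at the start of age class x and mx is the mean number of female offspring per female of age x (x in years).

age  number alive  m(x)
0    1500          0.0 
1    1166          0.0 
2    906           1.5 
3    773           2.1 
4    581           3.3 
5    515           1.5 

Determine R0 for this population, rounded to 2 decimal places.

3.78

lx = nx/n0 = nx/1500: 1, 0.77733…, 0.604, 0.51533…, 0.38733…, 0.34333…
lx·mx by age: 0, 0, 0.906, 1.0822…, 1.2782…, 0.515…
R0 = Σ lx·mx = 3.7814… → 3.78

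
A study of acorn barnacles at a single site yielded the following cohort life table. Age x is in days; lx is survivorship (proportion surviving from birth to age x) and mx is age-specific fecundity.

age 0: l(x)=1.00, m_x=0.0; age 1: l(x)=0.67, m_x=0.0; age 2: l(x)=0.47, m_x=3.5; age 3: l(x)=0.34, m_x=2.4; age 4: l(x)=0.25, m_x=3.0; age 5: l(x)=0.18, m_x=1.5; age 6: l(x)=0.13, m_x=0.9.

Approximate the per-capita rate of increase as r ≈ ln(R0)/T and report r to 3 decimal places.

R0 = Σ lx·mx = 0 + 0 + 1.645 + 0.816 + 0.75 + 0.27 + 0.117 = 3.598
Σ x·lx·mx = 10.79; T = 10.79/3.598 = 2.99889…
r ≈ ln(R0)/T = ln(3.598)/2.99889… = 0.42695… → 0.427

0.427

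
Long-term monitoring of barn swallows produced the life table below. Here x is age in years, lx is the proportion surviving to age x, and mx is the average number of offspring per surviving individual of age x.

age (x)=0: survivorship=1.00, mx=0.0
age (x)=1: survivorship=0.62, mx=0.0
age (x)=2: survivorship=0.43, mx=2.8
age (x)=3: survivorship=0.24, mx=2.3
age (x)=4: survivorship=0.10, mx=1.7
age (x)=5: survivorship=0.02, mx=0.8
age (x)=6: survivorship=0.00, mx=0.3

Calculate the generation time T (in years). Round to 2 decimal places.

2.48

lx·mx: 0, 0, 1.204, 0.552, 0.17, 0.016, 0 → R0 = 1.942
x·lx·mx: 0, 0, 2.408, 1.656, 0.68, 0.08, 0 → Σ = 4.824
T = 4.824 / 1.942 = 2.484037… → 2.48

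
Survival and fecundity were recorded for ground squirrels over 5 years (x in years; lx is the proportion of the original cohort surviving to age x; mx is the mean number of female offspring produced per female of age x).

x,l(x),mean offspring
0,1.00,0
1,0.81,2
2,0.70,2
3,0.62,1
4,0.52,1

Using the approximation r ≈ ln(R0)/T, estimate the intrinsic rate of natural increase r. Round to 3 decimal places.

R0 = Σ lx·mx = 0 + 1.62 + 1.4 + 0.62 + 0.52 = 4.16
Σ x·lx·mx = 8.36; T = 8.36/4.16 = 2.00962…
r ≈ ln(R0)/T = ln(4.16)/2.00962… = 0.70935… → 0.709

0.709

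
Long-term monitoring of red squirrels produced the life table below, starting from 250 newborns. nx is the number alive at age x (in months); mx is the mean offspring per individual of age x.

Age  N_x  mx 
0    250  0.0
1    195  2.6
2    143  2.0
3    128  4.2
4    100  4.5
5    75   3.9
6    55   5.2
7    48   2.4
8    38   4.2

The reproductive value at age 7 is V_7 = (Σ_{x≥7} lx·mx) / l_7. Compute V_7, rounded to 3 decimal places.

5.725

lx = nx/n0 = nx/250: 1, 0.78, 0.572, 0.512, 0.4, 0.3, 0.22, 0.192, 0.152
lx·mx for x ≥ 7: 0.4608, 0.6384 → sum = 1.0992
V_7 = 1.0992 / l_7 = 1.0992 / 0.192 = 5.725 → 5.725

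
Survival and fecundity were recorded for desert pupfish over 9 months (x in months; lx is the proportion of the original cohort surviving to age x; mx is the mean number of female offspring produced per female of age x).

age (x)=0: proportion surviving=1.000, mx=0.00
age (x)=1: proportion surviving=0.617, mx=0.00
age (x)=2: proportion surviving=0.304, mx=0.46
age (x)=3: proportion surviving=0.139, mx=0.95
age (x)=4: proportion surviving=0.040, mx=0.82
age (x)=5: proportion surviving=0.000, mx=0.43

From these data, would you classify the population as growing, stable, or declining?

R0 = Σ lx·mx = 0 + 0 + 0.13984 + 0.13205 + 0.0328 + 0 = 0.30469
R0 < 1, so the population is declining.

declining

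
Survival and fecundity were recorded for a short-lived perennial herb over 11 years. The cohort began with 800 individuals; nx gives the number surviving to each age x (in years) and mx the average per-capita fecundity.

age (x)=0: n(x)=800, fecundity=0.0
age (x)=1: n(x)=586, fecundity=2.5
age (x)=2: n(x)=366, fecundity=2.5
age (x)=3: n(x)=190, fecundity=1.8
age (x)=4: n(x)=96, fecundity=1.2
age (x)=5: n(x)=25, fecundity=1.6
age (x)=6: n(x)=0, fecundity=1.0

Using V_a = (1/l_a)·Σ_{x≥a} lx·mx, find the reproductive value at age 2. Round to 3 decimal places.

3.858

lx = nx/n0 = nx/800: 1, 0.7325, 0.4575, 0.2375, 0.12, 0.03125, 0
lx·mx for x ≥ 2: 1.14375, 0.4275, 0.144, 0.05, 0 → sum = 1.76525
V_2 = 1.76525 / l_2 = 1.76525 / 0.4575 = 3.85847… → 3.858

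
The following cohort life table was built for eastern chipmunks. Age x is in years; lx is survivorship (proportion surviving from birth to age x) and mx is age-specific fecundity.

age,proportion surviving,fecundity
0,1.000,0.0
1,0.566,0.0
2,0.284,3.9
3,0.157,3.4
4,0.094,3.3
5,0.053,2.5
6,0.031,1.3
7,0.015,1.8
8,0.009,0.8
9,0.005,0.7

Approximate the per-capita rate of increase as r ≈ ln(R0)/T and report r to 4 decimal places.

0.2672

R0 = Σ lx·mx = 0 + 0 + 1.1076 + 0.5338 + 0.3102 + 0.1325 + 0.0403 + 0.027 + 0.0072 + 0.0035 = 2.1621
Σ x·lx·mx = 6.2398; T = 6.2398/2.1621 = 2.88599…
r ≈ ln(R0)/T = ln(2.1621)/2.88599… = 0.26718… → 0.2672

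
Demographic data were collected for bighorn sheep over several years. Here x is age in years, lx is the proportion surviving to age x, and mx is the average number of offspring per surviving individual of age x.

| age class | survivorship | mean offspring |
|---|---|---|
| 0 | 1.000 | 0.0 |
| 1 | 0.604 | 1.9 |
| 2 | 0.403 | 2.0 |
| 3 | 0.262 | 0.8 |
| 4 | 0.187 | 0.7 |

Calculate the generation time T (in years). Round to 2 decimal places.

lx·mx: 0, 1.1476, 0.806, 0.2096, 0.1309 → R0 = 2.2941
x·lx·mx: 0, 1.1476, 1.612, 0.6288, 0.5236 → Σ = 3.912
T = 3.912 / 2.2941 = 1.705244… → 1.71

1.71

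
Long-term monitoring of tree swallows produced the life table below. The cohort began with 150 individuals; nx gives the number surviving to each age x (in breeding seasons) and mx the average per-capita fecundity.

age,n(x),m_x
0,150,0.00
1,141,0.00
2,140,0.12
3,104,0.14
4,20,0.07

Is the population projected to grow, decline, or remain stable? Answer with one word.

declining

lx = nx/n0 = nx/150: 1, 0.94, 0.93333…, 0.69333…, 0.13333…
R0 = Σ lx·mx = 0 + 0 + 0.112… + 0.097067… + 0.009333… = 0.2184…
R0 < 1, so the population is declining.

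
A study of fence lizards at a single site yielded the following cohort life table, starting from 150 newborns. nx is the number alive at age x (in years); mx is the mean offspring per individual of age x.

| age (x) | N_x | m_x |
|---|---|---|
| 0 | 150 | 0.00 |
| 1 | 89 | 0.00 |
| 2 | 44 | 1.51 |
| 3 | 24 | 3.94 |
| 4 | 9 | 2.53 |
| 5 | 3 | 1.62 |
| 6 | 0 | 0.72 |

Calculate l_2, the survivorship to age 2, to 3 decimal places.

l_2 = n_2/n_0 = 44/150 = 0.293333… → 0.293

0.293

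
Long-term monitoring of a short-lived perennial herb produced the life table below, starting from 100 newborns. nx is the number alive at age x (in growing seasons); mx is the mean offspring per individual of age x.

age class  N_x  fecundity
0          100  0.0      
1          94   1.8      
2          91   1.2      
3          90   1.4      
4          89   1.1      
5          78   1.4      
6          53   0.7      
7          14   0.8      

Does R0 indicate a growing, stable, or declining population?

lx = nx/n0 = nx/100: 1, 0.94, 0.91, 0.9, 0.89, 0.78, 0.53, 0.14
R0 = Σ lx·mx = 0 + 1.692 + 1.092 + 1.26 + 0.979 + 1.092 + 0.371 + 0.112 = 6.598
R0 > 1, so the population is growing.

growing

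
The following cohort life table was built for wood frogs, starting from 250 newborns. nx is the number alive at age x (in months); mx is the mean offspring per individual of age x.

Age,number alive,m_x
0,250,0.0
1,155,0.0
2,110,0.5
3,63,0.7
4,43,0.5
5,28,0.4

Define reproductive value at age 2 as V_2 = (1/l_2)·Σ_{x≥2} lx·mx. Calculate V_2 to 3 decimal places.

lx = nx/n0 = nx/250: 1, 0.62, 0.44, 0.252, 0.172, 0.112
lx·mx for x ≥ 2: 0.22, 0.1764, 0.086, 0.0448 → sum = 0.5272
V_2 = 0.5272 / l_2 = 0.5272 / 0.44 = 1.198182… → 1.198

1.198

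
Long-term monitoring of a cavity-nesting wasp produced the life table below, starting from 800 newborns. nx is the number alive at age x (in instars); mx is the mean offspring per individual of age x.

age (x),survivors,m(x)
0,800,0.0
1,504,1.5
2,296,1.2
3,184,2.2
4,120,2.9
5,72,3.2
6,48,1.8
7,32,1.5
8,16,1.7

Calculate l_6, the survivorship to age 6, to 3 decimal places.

l_6 = n_6/n_0 = 48/800 = 0.06 → 0.060

0.060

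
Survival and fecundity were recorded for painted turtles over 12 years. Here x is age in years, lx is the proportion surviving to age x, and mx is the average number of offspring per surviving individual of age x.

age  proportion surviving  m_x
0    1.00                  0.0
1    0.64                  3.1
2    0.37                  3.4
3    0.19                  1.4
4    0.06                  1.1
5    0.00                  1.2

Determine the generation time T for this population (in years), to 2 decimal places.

lx·mx: 0, 1.984, 1.258, 0.266, 0.066, 0 → R0 = 3.574
x·lx·mx: 0, 1.984, 2.516, 0.798, 0.264, 0 → Σ = 5.562
T = 5.562 / 3.574 = 1.55624… → 1.56

1.56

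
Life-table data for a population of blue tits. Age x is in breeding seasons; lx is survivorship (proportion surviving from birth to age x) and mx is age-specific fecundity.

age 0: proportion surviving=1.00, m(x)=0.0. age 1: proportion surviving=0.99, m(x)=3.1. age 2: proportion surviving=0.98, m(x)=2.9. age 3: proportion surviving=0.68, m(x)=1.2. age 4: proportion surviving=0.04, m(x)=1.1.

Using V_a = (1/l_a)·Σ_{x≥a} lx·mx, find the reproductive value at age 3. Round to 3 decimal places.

lx·mx for x ≥ 3: 0.816, 0.044 → sum = 0.86
V_3 = 0.86 / l_3 = 0.86 / 0.68 = 1.264706… → 1.265

1.265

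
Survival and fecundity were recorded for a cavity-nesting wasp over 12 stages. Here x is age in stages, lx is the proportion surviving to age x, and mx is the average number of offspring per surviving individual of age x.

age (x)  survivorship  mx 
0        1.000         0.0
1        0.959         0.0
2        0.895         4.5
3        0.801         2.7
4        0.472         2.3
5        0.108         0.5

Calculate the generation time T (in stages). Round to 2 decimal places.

lx·mx: 0, 0, 4.0275, 2.1627, 1.0856, 0.054 → R0 = 7.3298
x·lx·mx: 0, 0, 8.055, 6.4881, 4.3424, 0.27 → Σ = 19.1555
T = 19.1555 / 7.3298 = 2.613373… → 2.61

2.61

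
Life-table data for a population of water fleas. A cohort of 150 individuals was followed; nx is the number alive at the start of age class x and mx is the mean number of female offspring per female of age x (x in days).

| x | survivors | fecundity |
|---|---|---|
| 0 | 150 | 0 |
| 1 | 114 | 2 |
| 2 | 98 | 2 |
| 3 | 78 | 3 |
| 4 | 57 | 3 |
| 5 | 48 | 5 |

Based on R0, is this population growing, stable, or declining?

growing

lx = nx/n0 = nx/150: 1, 0.76, 0.65333…, 0.52, 0.38, 0.32
R0 = Σ lx·mx = 0 + 1.52 + 1.306667… + 1.56 + 1.14 + 1.6 = 7.126667…
R0 > 1, so the population is growing.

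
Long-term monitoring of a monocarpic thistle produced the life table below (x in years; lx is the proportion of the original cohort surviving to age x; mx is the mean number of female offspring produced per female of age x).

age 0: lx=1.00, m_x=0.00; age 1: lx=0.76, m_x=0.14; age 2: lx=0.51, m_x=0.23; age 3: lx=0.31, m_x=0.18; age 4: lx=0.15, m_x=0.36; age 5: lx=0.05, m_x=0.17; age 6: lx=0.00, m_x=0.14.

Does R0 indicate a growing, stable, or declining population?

declining

R0 = Σ lx·mx = 0 + 0.1064 + 0.1173 + 0.0558 + 0.054 + 0.0085 + 0 = 0.342
R0 < 1, so the population is declining.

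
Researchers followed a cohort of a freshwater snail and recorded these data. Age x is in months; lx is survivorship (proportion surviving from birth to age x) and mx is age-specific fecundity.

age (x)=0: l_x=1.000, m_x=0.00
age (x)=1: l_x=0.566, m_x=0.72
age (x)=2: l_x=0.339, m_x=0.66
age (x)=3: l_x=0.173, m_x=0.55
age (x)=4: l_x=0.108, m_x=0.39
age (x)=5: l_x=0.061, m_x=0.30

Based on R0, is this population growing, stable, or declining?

declining

R0 = Σ lx·mx = 0 + 0.40752 + 0.22374 + 0.09515 + 0.04212 + 0.0183 = 0.78683
R0 < 1, so the population is declining.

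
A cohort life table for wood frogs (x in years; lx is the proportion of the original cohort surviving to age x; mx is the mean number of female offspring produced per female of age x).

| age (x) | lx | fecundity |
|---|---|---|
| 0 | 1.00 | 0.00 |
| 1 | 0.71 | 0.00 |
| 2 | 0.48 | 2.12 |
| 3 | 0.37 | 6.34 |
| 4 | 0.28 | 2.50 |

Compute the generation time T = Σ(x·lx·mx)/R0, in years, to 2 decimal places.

lx·mx: 0, 0, 1.0176, 2.3458, 0.7 → R0 = 4.0634
x·lx·mx: 0, 0, 2.0352, 7.0374, 2.8 → Σ = 11.8726
T = 11.8726 / 4.0634 = 2.921839… → 2.92

2.92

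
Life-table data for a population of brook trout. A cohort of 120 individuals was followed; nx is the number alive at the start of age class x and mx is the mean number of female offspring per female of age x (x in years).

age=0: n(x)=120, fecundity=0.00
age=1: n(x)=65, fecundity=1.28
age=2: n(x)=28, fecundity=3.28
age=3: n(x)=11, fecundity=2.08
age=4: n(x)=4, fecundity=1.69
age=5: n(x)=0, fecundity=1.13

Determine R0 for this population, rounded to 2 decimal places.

1.71

lx = nx/n0 = nx/120: 1, 0.54167…, 0.23333…, 0.09167…, 0.03333…, 0
lx·mx by age: 0, 0.693333…, 0.765333…, 0.190667…, 0.056333…, 0
R0 = Σ lx·mx = 1.705667… → 1.71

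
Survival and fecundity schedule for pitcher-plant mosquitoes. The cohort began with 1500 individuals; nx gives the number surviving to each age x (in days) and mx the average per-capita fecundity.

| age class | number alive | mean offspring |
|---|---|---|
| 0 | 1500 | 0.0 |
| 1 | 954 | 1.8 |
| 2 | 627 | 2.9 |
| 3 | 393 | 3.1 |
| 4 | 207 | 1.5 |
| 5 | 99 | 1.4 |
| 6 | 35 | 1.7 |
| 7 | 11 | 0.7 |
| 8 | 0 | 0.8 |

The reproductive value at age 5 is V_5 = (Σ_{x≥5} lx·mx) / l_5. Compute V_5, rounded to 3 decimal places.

lx = nx/n0 = nx/1500: 1, 0.636, 0.418, 0.262, 0.138, 0.066, 0.02333…, 0.00733…, 0
lx·mx for x ≥ 5: 0.0924, 0.039667…, 0.005133…, 0 → sum = 0.1372…
V_5 = 0.1372… / l_5 = 0.1372… / 0.066 = 2.078788… → 2.079

2.079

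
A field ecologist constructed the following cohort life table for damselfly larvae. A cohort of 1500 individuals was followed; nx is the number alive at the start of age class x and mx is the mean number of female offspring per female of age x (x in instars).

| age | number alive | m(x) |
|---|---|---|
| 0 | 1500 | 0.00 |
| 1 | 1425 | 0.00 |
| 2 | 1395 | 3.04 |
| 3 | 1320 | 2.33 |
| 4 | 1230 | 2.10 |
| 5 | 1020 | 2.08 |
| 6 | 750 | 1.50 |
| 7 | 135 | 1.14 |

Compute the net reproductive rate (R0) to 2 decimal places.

8.87

lx = nx/n0 = nx/1500: 1, 0.95, 0.93, 0.88, 0.82, 0.68, 0.5, 0.09
lx·mx by age: 0, 0, 2.8272, 2.0504, 1.722, 1.4144, 0.75, 0.1026
R0 = Σ lx·mx = 8.8666 → 8.87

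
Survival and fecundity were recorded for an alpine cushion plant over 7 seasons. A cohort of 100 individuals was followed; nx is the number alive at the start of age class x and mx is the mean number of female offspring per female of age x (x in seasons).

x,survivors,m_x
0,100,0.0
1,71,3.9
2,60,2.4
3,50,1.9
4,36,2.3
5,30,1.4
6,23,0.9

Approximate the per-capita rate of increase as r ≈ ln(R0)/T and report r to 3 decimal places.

lx = nx/n0 = nx/100: 1, 0.71, 0.6, 0.5, 0.36, 0.3, 0.23
R0 = Σ lx·mx = 0 + 2.769 + 1.44 + 0.95 + 0.828 + 0.42 + 0.207 = 6.614
Σ x·lx·mx = 15.153; T = 15.153/6.614 = 2.29105…
r ≈ ln(R0)/T = ln(6.614)/2.29105… = 0.8246… → 0.825

0.825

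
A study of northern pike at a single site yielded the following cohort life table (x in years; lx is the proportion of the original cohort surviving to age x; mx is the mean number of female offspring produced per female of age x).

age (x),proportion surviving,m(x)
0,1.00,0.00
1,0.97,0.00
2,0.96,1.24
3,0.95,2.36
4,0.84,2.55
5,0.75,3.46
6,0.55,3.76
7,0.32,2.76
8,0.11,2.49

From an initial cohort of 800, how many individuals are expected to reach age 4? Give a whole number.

Expected survivors = N0 · l_4 = 800 × 0.84 = 672 → 672

672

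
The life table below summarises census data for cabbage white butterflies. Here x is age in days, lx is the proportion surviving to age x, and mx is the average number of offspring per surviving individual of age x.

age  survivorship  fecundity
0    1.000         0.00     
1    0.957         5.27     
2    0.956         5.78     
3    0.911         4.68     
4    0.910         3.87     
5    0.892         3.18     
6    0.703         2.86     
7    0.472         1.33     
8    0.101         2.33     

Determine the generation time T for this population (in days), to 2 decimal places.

3.14

lx·mx: 0, 5.04339, 5.52568, 4.26348, 3.5217, 2.83656, 2.01058, 0.62776, 0.23533 → R0 = 24.06448
x·lx·mx: 0, 5.04339, 11.05136, 12.79044, 14.0868, 14.1828, 12.06348, 4.39432, 1.88264 → Σ = 75.49523
T = 75.49523 / 24.06448 = 3.137206… → 3.14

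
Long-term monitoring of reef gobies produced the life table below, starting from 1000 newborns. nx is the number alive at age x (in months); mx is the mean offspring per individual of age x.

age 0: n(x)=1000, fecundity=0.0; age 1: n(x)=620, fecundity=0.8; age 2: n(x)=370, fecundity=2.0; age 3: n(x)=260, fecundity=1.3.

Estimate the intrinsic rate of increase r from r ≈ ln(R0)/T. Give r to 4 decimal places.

0.2388

lx = nx/n0 = nx/1000: 1, 0.62, 0.37, 0.26
R0 = Σ lx·mx = 0 + 0.496 + 0.74 + 0.338 = 1.574
Σ x·lx·mx = 2.99; T = 2.99/1.574 = 1.89962…
r ≈ ln(R0)/T = ln(1.574)/1.89962… = 0.238795… → 0.2388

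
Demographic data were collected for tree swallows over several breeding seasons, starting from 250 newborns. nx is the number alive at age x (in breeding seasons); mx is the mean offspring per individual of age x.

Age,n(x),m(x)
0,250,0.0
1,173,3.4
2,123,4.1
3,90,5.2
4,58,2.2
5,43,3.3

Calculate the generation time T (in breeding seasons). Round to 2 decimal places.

lx = nx/n0 = nx/250: 1, 0.692, 0.492, 0.36, 0.232, 0.172
lx·mx: 0, 2.3528, 2.0172, 1.872, 0.5104, 0.5676 → R0 = 7.32
x·lx·mx: 0, 2.3528, 4.0344, 5.616, 2.0416, 2.838 → Σ = 16.8828
T = 16.8828 / 7.32 = 2.306393… → 2.31

2.31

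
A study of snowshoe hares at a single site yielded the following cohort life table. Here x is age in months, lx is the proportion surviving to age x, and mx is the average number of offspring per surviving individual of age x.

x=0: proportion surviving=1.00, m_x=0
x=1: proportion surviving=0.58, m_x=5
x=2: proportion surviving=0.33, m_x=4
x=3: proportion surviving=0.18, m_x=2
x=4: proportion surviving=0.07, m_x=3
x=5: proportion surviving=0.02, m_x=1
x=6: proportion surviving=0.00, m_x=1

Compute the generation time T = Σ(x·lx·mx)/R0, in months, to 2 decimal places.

1.57

lx·mx: 0, 2.9, 1.32, 0.36, 0.21, 0.02, 0 → R0 = 4.81
x·lx·mx: 0, 2.9, 2.64, 1.08, 0.84, 0.1, 0 → Σ = 7.56
T = 7.56 / 4.81 = 1.571726… → 1.57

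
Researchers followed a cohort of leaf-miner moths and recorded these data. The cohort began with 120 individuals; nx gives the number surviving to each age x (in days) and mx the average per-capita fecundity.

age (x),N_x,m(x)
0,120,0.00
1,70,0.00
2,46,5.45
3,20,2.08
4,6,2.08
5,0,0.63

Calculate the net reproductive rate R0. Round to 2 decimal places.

lx = nx/n0 = nx/120: 1, 0.58333…, 0.38333…, 0.16667…, 0.05, 0
lx·mx by age: 0, 0, 2.089167…, 0.346667…, 0.104, 0
R0 = Σ lx·mx = 2.539833… → 2.54

2.54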